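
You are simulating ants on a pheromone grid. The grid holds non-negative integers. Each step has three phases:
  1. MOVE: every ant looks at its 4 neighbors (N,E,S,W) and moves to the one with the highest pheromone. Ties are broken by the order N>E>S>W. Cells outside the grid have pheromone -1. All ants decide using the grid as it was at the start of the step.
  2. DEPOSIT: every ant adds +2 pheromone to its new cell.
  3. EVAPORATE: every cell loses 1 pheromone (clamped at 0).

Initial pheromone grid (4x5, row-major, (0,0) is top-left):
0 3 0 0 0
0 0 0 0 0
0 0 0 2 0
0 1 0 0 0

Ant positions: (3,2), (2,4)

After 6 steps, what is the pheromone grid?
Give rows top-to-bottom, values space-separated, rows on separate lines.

After step 1: ants at (3,1),(2,3)
  0 2 0 0 0
  0 0 0 0 0
  0 0 0 3 0
  0 2 0 0 0
After step 2: ants at (2,1),(1,3)
  0 1 0 0 0
  0 0 0 1 0
  0 1 0 2 0
  0 1 0 0 0
After step 3: ants at (3,1),(2,3)
  0 0 0 0 0
  0 0 0 0 0
  0 0 0 3 0
  0 2 0 0 0
After step 4: ants at (2,1),(1,3)
  0 0 0 0 0
  0 0 0 1 0
  0 1 0 2 0
  0 1 0 0 0
After step 5: ants at (3,1),(2,3)
  0 0 0 0 0
  0 0 0 0 0
  0 0 0 3 0
  0 2 0 0 0
After step 6: ants at (2,1),(1,3)
  0 0 0 0 0
  0 0 0 1 0
  0 1 0 2 0
  0 1 0 0 0

0 0 0 0 0
0 0 0 1 0
0 1 0 2 0
0 1 0 0 0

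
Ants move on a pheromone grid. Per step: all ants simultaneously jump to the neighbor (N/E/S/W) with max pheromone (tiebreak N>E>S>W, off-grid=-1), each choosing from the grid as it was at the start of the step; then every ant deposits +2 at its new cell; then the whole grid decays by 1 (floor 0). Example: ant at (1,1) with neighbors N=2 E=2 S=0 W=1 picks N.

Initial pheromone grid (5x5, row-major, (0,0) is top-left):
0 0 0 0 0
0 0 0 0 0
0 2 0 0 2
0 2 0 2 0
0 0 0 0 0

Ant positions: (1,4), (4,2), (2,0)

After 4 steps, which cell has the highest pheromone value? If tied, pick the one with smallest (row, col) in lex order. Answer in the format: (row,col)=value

Step 1: ant0:(1,4)->S->(2,4) | ant1:(4,2)->N->(3,2) | ant2:(2,0)->E->(2,1)
  grid max=3 at (2,1)
Step 2: ant0:(2,4)->N->(1,4) | ant1:(3,2)->E->(3,3) | ant2:(2,1)->S->(3,1)
  grid max=2 at (2,1)
Step 3: ant0:(1,4)->S->(2,4) | ant1:(3,3)->N->(2,3) | ant2:(3,1)->N->(2,1)
  grid max=3 at (2,1)
Step 4: ant0:(2,4)->W->(2,3) | ant1:(2,3)->E->(2,4) | ant2:(2,1)->S->(3,1)
  grid max=4 at (2,4)
Final grid:
  0 0 0 0 0
  0 0 0 0 0
  0 2 0 2 4
  0 2 0 0 0
  0 0 0 0 0
Max pheromone 4 at (2,4)

Answer: (2,4)=4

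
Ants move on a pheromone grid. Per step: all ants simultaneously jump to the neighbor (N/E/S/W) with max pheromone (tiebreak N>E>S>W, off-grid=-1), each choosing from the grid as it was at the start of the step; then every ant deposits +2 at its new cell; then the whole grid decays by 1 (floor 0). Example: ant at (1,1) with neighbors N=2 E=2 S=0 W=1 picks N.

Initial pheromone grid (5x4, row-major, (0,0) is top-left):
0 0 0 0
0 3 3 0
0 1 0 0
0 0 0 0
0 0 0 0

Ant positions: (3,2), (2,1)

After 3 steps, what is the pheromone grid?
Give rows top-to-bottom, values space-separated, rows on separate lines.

After step 1: ants at (2,2),(1,1)
  0 0 0 0
  0 4 2 0
  0 0 1 0
  0 0 0 0
  0 0 0 0
After step 2: ants at (1,2),(1,2)
  0 0 0 0
  0 3 5 0
  0 0 0 0
  0 0 0 0
  0 0 0 0
After step 3: ants at (1,1),(1,1)
  0 0 0 0
  0 6 4 0
  0 0 0 0
  0 0 0 0
  0 0 0 0

0 0 0 0
0 6 4 0
0 0 0 0
0 0 0 0
0 0 0 0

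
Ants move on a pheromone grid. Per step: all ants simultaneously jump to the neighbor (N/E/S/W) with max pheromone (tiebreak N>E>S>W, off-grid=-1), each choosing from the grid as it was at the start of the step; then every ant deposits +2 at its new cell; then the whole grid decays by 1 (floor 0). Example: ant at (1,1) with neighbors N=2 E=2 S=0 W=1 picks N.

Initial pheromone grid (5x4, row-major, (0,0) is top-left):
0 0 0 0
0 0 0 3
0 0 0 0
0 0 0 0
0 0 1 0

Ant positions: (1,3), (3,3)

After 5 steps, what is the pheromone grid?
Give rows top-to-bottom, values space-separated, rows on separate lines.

After step 1: ants at (0,3),(2,3)
  0 0 0 1
  0 0 0 2
  0 0 0 1
  0 0 0 0
  0 0 0 0
After step 2: ants at (1,3),(1,3)
  0 0 0 0
  0 0 0 5
  0 0 0 0
  0 0 0 0
  0 0 0 0
After step 3: ants at (0,3),(0,3)
  0 0 0 3
  0 0 0 4
  0 0 0 0
  0 0 0 0
  0 0 0 0
After step 4: ants at (1,3),(1,3)
  0 0 0 2
  0 0 0 7
  0 0 0 0
  0 0 0 0
  0 0 0 0
After step 5: ants at (0,3),(0,3)
  0 0 0 5
  0 0 0 6
  0 0 0 0
  0 0 0 0
  0 0 0 0

0 0 0 5
0 0 0 6
0 0 0 0
0 0 0 0
0 0 0 0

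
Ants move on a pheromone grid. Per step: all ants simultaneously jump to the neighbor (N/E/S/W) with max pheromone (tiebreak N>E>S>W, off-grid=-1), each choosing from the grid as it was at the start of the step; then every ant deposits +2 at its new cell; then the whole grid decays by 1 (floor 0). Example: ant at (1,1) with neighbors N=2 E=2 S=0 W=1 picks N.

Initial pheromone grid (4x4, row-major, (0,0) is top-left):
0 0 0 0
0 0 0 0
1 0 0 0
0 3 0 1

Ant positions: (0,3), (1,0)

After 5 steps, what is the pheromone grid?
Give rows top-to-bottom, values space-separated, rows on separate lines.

After step 1: ants at (1,3),(2,0)
  0 0 0 0
  0 0 0 1
  2 0 0 0
  0 2 0 0
After step 2: ants at (0,3),(1,0)
  0 0 0 1
  1 0 0 0
  1 0 0 0
  0 1 0 0
After step 3: ants at (1,3),(2,0)
  0 0 0 0
  0 0 0 1
  2 0 0 0
  0 0 0 0
After step 4: ants at (0,3),(1,0)
  0 0 0 1
  1 0 0 0
  1 0 0 0
  0 0 0 0
After step 5: ants at (1,3),(2,0)
  0 0 0 0
  0 0 0 1
  2 0 0 0
  0 0 0 0

0 0 0 0
0 0 0 1
2 0 0 0
0 0 0 0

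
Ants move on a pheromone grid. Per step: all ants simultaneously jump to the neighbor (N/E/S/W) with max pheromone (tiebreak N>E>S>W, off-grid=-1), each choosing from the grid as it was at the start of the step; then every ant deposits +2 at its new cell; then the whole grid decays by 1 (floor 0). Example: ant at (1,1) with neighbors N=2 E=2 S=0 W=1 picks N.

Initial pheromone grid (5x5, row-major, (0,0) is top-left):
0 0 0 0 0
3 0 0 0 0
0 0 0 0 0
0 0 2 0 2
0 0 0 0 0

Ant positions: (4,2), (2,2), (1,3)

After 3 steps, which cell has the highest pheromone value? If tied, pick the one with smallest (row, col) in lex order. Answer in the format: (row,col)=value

Step 1: ant0:(4,2)->N->(3,2) | ant1:(2,2)->S->(3,2) | ant2:(1,3)->N->(0,3)
  grid max=5 at (3,2)
Step 2: ant0:(3,2)->N->(2,2) | ant1:(3,2)->N->(2,2) | ant2:(0,3)->E->(0,4)
  grid max=4 at (3,2)
Step 3: ant0:(2,2)->S->(3,2) | ant1:(2,2)->S->(3,2) | ant2:(0,4)->S->(1,4)
  grid max=7 at (3,2)
Final grid:
  0 0 0 0 0
  0 0 0 0 1
  0 0 2 0 0
  0 0 7 0 0
  0 0 0 0 0
Max pheromone 7 at (3,2)

Answer: (3,2)=7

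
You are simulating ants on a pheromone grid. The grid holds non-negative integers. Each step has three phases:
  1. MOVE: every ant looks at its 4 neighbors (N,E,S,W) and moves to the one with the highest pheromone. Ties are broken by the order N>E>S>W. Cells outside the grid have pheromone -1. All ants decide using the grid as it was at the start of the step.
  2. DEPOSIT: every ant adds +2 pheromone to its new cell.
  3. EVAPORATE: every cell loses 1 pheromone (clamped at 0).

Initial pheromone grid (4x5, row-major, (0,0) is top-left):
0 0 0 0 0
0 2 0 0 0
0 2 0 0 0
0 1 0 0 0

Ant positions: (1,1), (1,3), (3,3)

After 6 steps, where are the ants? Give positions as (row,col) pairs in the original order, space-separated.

Step 1: ant0:(1,1)->S->(2,1) | ant1:(1,3)->N->(0,3) | ant2:(3,3)->N->(2,3)
  grid max=3 at (2,1)
Step 2: ant0:(2,1)->N->(1,1) | ant1:(0,3)->E->(0,4) | ant2:(2,3)->N->(1,3)
  grid max=2 at (1,1)
Step 3: ant0:(1,1)->S->(2,1) | ant1:(0,4)->S->(1,4) | ant2:(1,3)->N->(0,3)
  grid max=3 at (2,1)
Step 4: ant0:(2,1)->N->(1,1) | ant1:(1,4)->N->(0,4) | ant2:(0,3)->E->(0,4)
  grid max=3 at (0,4)
Step 5: ant0:(1,1)->S->(2,1) | ant1:(0,4)->S->(1,4) | ant2:(0,4)->S->(1,4)
  grid max=3 at (1,4)
Step 6: ant0:(2,1)->N->(1,1) | ant1:(1,4)->N->(0,4) | ant2:(1,4)->N->(0,4)
  grid max=5 at (0,4)

(1,1) (0,4) (0,4)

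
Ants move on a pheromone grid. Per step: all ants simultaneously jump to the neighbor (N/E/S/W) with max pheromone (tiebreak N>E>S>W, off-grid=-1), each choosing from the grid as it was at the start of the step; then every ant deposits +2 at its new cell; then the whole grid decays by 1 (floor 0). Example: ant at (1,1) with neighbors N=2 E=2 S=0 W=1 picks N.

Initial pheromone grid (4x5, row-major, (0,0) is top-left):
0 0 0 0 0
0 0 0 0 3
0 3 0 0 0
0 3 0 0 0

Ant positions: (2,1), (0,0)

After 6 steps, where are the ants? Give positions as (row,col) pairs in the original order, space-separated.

Step 1: ant0:(2,1)->S->(3,1) | ant1:(0,0)->E->(0,1)
  grid max=4 at (3,1)
Step 2: ant0:(3,1)->N->(2,1) | ant1:(0,1)->E->(0,2)
  grid max=3 at (2,1)
Step 3: ant0:(2,1)->S->(3,1) | ant1:(0,2)->E->(0,3)
  grid max=4 at (3,1)
Step 4: ant0:(3,1)->N->(2,1) | ant1:(0,3)->E->(0,4)
  grid max=3 at (2,1)
Step 5: ant0:(2,1)->S->(3,1) | ant1:(0,4)->S->(1,4)
  grid max=4 at (3,1)
Step 6: ant0:(3,1)->N->(2,1) | ant1:(1,4)->N->(0,4)
  grid max=3 at (2,1)

(2,1) (0,4)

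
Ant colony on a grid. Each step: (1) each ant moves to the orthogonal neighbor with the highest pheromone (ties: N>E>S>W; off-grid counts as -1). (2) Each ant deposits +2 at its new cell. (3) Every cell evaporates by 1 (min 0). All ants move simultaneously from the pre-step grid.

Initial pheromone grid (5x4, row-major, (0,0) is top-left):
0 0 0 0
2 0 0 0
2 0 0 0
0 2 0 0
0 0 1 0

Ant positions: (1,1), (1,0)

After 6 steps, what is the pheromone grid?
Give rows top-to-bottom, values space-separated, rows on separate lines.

After step 1: ants at (1,0),(2,0)
  0 0 0 0
  3 0 0 0
  3 0 0 0
  0 1 0 0
  0 0 0 0
After step 2: ants at (2,0),(1,0)
  0 0 0 0
  4 0 0 0
  4 0 0 0
  0 0 0 0
  0 0 0 0
After step 3: ants at (1,0),(2,0)
  0 0 0 0
  5 0 0 0
  5 0 0 0
  0 0 0 0
  0 0 0 0
After step 4: ants at (2,0),(1,0)
  0 0 0 0
  6 0 0 0
  6 0 0 0
  0 0 0 0
  0 0 0 0
After step 5: ants at (1,0),(2,0)
  0 0 0 0
  7 0 0 0
  7 0 0 0
  0 0 0 0
  0 0 0 0
After step 6: ants at (2,0),(1,0)
  0 0 0 0
  8 0 0 0
  8 0 0 0
  0 0 0 0
  0 0 0 0

0 0 0 0
8 0 0 0
8 0 0 0
0 0 0 0
0 0 0 0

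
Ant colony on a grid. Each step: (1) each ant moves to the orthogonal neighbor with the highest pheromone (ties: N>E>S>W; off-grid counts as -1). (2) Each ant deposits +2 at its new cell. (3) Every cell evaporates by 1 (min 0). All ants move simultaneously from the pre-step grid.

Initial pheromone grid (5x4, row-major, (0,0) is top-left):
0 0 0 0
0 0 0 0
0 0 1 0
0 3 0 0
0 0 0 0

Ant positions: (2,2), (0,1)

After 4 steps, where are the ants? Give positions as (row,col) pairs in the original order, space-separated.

Step 1: ant0:(2,2)->N->(1,2) | ant1:(0,1)->E->(0,2)
  grid max=2 at (3,1)
Step 2: ant0:(1,2)->N->(0,2) | ant1:(0,2)->S->(1,2)
  grid max=2 at (0,2)
Step 3: ant0:(0,2)->S->(1,2) | ant1:(1,2)->N->(0,2)
  grid max=3 at (0,2)
Step 4: ant0:(1,2)->N->(0,2) | ant1:(0,2)->S->(1,2)
  grid max=4 at (0,2)

(0,2) (1,2)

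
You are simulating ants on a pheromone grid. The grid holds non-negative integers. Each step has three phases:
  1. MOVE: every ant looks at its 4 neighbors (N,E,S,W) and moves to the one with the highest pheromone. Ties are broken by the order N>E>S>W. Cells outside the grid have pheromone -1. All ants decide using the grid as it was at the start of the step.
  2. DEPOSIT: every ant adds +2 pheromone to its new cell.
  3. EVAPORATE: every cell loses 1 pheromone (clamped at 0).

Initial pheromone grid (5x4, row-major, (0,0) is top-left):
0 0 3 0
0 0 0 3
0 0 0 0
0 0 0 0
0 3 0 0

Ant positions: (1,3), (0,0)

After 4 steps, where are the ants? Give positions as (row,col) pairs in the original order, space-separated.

Step 1: ant0:(1,3)->N->(0,3) | ant1:(0,0)->E->(0,1)
  grid max=2 at (0,2)
Step 2: ant0:(0,3)->S->(1,3) | ant1:(0,1)->E->(0,2)
  grid max=3 at (0,2)
Step 3: ant0:(1,3)->N->(0,3) | ant1:(0,2)->E->(0,3)
  grid max=3 at (0,3)
Step 4: ant0:(0,3)->S->(1,3) | ant1:(0,3)->S->(1,3)
  grid max=5 at (1,3)

(1,3) (1,3)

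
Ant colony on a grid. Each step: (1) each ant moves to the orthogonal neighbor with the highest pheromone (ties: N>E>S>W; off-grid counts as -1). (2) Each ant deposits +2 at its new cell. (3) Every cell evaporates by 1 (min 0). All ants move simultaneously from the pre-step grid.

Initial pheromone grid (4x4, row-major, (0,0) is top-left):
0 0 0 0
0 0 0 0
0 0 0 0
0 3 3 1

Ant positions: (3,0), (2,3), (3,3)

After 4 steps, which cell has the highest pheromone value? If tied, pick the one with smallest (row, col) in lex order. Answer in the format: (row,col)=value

Answer: (3,2)=11

Derivation:
Step 1: ant0:(3,0)->E->(3,1) | ant1:(2,3)->S->(3,3) | ant2:(3,3)->W->(3,2)
  grid max=4 at (3,1)
Step 2: ant0:(3,1)->E->(3,2) | ant1:(3,3)->W->(3,2) | ant2:(3,2)->W->(3,1)
  grid max=7 at (3,2)
Step 3: ant0:(3,2)->W->(3,1) | ant1:(3,2)->W->(3,1) | ant2:(3,1)->E->(3,2)
  grid max=8 at (3,1)
Step 4: ant0:(3,1)->E->(3,2) | ant1:(3,1)->E->(3,2) | ant2:(3,2)->W->(3,1)
  grid max=11 at (3,2)
Final grid:
  0 0 0 0
  0 0 0 0
  0 0 0 0
  0 9 11 0
Max pheromone 11 at (3,2)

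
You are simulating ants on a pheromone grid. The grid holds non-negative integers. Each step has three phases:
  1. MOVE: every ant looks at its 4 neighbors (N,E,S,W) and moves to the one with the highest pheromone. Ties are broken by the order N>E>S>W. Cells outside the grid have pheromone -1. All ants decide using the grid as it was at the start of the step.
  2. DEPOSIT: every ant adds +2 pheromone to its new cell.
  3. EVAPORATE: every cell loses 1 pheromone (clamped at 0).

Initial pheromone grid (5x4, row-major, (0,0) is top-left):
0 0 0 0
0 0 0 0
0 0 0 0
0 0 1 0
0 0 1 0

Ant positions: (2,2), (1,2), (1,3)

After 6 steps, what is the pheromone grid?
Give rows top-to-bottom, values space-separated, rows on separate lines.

After step 1: ants at (3,2),(0,2),(0,3)
  0 0 1 1
  0 0 0 0
  0 0 0 0
  0 0 2 0
  0 0 0 0
After step 2: ants at (2,2),(0,3),(0,2)
  0 0 2 2
  0 0 0 0
  0 0 1 0
  0 0 1 0
  0 0 0 0
After step 3: ants at (3,2),(0,2),(0,3)
  0 0 3 3
  0 0 0 0
  0 0 0 0
  0 0 2 0
  0 0 0 0
After step 4: ants at (2,2),(0,3),(0,2)
  0 0 4 4
  0 0 0 0
  0 0 1 0
  0 0 1 0
  0 0 0 0
After step 5: ants at (3,2),(0,2),(0,3)
  0 0 5 5
  0 0 0 0
  0 0 0 0
  0 0 2 0
  0 0 0 0
After step 6: ants at (2,2),(0,3),(0,2)
  0 0 6 6
  0 0 0 0
  0 0 1 0
  0 0 1 0
  0 0 0 0

0 0 6 6
0 0 0 0
0 0 1 0
0 0 1 0
0 0 0 0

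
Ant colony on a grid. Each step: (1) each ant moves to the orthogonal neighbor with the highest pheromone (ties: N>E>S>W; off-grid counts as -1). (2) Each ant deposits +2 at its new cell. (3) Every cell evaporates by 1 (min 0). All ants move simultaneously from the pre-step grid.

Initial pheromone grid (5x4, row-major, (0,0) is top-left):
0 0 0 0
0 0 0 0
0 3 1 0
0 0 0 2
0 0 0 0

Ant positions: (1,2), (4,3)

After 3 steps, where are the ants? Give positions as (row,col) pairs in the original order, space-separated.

Step 1: ant0:(1,2)->S->(2,2) | ant1:(4,3)->N->(3,3)
  grid max=3 at (3,3)
Step 2: ant0:(2,2)->W->(2,1) | ant1:(3,3)->N->(2,3)
  grid max=3 at (2,1)
Step 3: ant0:(2,1)->E->(2,2) | ant1:(2,3)->S->(3,3)
  grid max=3 at (3,3)

(2,2) (3,3)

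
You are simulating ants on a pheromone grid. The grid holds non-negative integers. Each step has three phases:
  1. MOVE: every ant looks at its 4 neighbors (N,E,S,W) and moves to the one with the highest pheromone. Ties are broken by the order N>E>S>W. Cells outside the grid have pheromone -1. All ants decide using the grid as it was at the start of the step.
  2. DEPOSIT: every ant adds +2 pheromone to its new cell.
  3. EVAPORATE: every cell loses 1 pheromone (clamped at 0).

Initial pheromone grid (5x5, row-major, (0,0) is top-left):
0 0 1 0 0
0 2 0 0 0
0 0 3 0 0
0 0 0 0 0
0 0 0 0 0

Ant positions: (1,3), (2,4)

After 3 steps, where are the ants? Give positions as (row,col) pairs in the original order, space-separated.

Step 1: ant0:(1,3)->N->(0,3) | ant1:(2,4)->N->(1,4)
  grid max=2 at (2,2)
Step 2: ant0:(0,3)->E->(0,4) | ant1:(1,4)->N->(0,4)
  grid max=3 at (0,4)
Step 3: ant0:(0,4)->S->(1,4) | ant1:(0,4)->S->(1,4)
  grid max=3 at (1,4)

(1,4) (1,4)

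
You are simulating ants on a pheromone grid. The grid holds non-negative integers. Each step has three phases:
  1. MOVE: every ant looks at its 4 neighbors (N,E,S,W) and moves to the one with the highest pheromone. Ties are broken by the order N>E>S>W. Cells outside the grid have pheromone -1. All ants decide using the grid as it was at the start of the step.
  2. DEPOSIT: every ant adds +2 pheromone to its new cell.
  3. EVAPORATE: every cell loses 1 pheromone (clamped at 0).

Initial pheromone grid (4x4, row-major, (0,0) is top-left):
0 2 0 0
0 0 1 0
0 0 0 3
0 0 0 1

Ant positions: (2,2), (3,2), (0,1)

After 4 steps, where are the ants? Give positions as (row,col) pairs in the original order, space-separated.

Step 1: ant0:(2,2)->E->(2,3) | ant1:(3,2)->E->(3,3) | ant2:(0,1)->E->(0,2)
  grid max=4 at (2,3)
Step 2: ant0:(2,3)->S->(3,3) | ant1:(3,3)->N->(2,3) | ant2:(0,2)->W->(0,1)
  grid max=5 at (2,3)
Step 3: ant0:(3,3)->N->(2,3) | ant1:(2,3)->S->(3,3) | ant2:(0,1)->E->(0,2)
  grid max=6 at (2,3)
Step 4: ant0:(2,3)->S->(3,3) | ant1:(3,3)->N->(2,3) | ant2:(0,2)->W->(0,1)
  grid max=7 at (2,3)

(3,3) (2,3) (0,1)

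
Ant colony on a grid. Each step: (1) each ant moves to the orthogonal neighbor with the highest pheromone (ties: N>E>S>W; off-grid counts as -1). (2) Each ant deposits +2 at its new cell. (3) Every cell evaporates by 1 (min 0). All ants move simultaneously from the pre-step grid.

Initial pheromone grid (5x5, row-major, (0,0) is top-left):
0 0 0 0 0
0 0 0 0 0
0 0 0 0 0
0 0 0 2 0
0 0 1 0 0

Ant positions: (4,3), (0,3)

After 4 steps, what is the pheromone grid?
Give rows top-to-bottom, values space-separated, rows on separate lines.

After step 1: ants at (3,3),(0,4)
  0 0 0 0 1
  0 0 0 0 0
  0 0 0 0 0
  0 0 0 3 0
  0 0 0 0 0
After step 2: ants at (2,3),(1,4)
  0 0 0 0 0
  0 0 0 0 1
  0 0 0 1 0
  0 0 0 2 0
  0 0 0 0 0
After step 3: ants at (3,3),(0,4)
  0 0 0 0 1
  0 0 0 0 0
  0 0 0 0 0
  0 0 0 3 0
  0 0 0 0 0
After step 4: ants at (2,3),(1,4)
  0 0 0 0 0
  0 0 0 0 1
  0 0 0 1 0
  0 0 0 2 0
  0 0 0 0 0

0 0 0 0 0
0 0 0 0 1
0 0 0 1 0
0 0 0 2 0
0 0 0 0 0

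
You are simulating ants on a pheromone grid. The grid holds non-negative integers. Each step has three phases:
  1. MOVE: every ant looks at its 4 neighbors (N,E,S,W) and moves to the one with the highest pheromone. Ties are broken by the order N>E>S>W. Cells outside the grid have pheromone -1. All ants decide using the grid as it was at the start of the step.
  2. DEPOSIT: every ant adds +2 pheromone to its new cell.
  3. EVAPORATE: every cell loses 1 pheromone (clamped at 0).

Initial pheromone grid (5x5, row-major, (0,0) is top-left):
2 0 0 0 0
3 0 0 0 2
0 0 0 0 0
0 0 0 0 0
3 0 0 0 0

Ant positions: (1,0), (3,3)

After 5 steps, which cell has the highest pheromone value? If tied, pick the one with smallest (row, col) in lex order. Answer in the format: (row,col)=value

Step 1: ant0:(1,0)->N->(0,0) | ant1:(3,3)->N->(2,3)
  grid max=3 at (0,0)
Step 2: ant0:(0,0)->S->(1,0) | ant1:(2,3)->N->(1,3)
  grid max=3 at (1,0)
Step 3: ant0:(1,0)->N->(0,0) | ant1:(1,3)->N->(0,3)
  grid max=3 at (0,0)
Step 4: ant0:(0,0)->S->(1,0) | ant1:(0,3)->E->(0,4)
  grid max=3 at (1,0)
Step 5: ant0:(1,0)->N->(0,0) | ant1:(0,4)->S->(1,4)
  grid max=3 at (0,0)
Final grid:
  3 0 0 0 0
  2 0 0 0 1
  0 0 0 0 0
  0 0 0 0 0
  0 0 0 0 0
Max pheromone 3 at (0,0)

Answer: (0,0)=3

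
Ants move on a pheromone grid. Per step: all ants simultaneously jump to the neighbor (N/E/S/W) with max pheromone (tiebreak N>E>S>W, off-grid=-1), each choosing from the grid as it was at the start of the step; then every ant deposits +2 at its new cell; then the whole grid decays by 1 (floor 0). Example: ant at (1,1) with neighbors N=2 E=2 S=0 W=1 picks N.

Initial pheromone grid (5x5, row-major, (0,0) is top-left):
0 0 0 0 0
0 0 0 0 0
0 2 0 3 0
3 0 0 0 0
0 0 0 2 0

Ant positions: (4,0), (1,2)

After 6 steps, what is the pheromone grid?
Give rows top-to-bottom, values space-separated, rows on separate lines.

After step 1: ants at (3,0),(0,2)
  0 0 1 0 0
  0 0 0 0 0
  0 1 0 2 0
  4 0 0 0 0
  0 0 0 1 0
After step 2: ants at (2,0),(0,3)
  0 0 0 1 0
  0 0 0 0 0
  1 0 0 1 0
  3 0 0 0 0
  0 0 0 0 0
After step 3: ants at (3,0),(0,4)
  0 0 0 0 1
  0 0 0 0 0
  0 0 0 0 0
  4 0 0 0 0
  0 0 0 0 0
After step 4: ants at (2,0),(1,4)
  0 0 0 0 0
  0 0 0 0 1
  1 0 0 0 0
  3 0 0 0 0
  0 0 0 0 0
After step 5: ants at (3,0),(0,4)
  0 0 0 0 1
  0 0 0 0 0
  0 0 0 0 0
  4 0 0 0 0
  0 0 0 0 0
After step 6: ants at (2,0),(1,4)
  0 0 0 0 0
  0 0 0 0 1
  1 0 0 0 0
  3 0 0 0 0
  0 0 0 0 0

0 0 0 0 0
0 0 0 0 1
1 0 0 0 0
3 0 0 0 0
0 0 0 0 0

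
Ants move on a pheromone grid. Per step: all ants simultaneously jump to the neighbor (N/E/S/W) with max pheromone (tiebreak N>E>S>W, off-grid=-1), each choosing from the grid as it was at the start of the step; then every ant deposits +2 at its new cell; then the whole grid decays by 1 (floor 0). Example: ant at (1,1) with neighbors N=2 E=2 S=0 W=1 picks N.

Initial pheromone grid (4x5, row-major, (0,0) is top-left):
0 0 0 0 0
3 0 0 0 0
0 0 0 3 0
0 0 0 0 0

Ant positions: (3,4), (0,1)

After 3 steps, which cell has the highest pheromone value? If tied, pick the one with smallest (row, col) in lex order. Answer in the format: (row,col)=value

Answer: (2,3)=2

Derivation:
Step 1: ant0:(3,4)->N->(2,4) | ant1:(0,1)->E->(0,2)
  grid max=2 at (1,0)
Step 2: ant0:(2,4)->W->(2,3) | ant1:(0,2)->E->(0,3)
  grid max=3 at (2,3)
Step 3: ant0:(2,3)->N->(1,3) | ant1:(0,3)->E->(0,4)
  grid max=2 at (2,3)
Final grid:
  0 0 0 0 1
  0 0 0 1 0
  0 0 0 2 0
  0 0 0 0 0
Max pheromone 2 at (2,3)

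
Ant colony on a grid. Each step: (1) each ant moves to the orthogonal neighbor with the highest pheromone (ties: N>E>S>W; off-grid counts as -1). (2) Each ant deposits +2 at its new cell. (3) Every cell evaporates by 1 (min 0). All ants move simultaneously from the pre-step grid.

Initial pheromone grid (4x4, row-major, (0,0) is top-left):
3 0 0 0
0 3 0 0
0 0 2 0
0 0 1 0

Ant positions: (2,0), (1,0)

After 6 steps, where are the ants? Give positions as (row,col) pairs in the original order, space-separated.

Step 1: ant0:(2,0)->N->(1,0) | ant1:(1,0)->N->(0,0)
  grid max=4 at (0,0)
Step 2: ant0:(1,0)->N->(0,0) | ant1:(0,0)->S->(1,0)
  grid max=5 at (0,0)
Step 3: ant0:(0,0)->S->(1,0) | ant1:(1,0)->N->(0,0)
  grid max=6 at (0,0)
Step 4: ant0:(1,0)->N->(0,0) | ant1:(0,0)->S->(1,0)
  grid max=7 at (0,0)
Step 5: ant0:(0,0)->S->(1,0) | ant1:(1,0)->N->(0,0)
  grid max=8 at (0,0)
Step 6: ant0:(1,0)->N->(0,0) | ant1:(0,0)->S->(1,0)
  grid max=9 at (0,0)

(0,0) (1,0)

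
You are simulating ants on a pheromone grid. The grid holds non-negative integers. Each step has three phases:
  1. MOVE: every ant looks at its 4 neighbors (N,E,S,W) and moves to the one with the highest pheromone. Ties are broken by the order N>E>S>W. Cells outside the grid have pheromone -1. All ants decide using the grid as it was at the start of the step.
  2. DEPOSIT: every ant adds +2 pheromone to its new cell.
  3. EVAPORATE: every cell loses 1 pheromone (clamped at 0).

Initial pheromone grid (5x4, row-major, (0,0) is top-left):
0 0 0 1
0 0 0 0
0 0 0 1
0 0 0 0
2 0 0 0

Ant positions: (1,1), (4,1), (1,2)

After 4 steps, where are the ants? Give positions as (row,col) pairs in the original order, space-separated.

Step 1: ant0:(1,1)->N->(0,1) | ant1:(4,1)->W->(4,0) | ant2:(1,2)->N->(0,2)
  grid max=3 at (4,0)
Step 2: ant0:(0,1)->E->(0,2) | ant1:(4,0)->N->(3,0) | ant2:(0,2)->W->(0,1)
  grid max=2 at (0,1)
Step 3: ant0:(0,2)->W->(0,1) | ant1:(3,0)->S->(4,0) | ant2:(0,1)->E->(0,2)
  grid max=3 at (0,1)
Step 4: ant0:(0,1)->E->(0,2) | ant1:(4,0)->N->(3,0) | ant2:(0,2)->W->(0,1)
  grid max=4 at (0,1)

(0,2) (3,0) (0,1)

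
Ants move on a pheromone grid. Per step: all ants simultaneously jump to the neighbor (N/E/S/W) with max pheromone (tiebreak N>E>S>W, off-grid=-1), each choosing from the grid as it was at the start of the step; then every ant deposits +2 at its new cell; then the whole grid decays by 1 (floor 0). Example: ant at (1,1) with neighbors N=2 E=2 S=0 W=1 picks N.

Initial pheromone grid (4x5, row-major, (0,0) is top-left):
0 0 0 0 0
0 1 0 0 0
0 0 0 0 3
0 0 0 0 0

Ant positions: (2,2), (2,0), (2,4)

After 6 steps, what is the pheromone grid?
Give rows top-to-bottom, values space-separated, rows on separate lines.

After step 1: ants at (1,2),(1,0),(1,4)
  0 0 0 0 0
  1 0 1 0 1
  0 0 0 0 2
  0 0 0 0 0
After step 2: ants at (0,2),(0,0),(2,4)
  1 0 1 0 0
  0 0 0 0 0
  0 0 0 0 3
  0 0 0 0 0
After step 3: ants at (0,3),(0,1),(1,4)
  0 1 0 1 0
  0 0 0 0 1
  0 0 0 0 2
  0 0 0 0 0
After step 4: ants at (0,4),(0,2),(2,4)
  0 0 1 0 1
  0 0 0 0 0
  0 0 0 0 3
  0 0 0 0 0
After step 5: ants at (1,4),(0,3),(1,4)
  0 0 0 1 0
  0 0 0 0 3
  0 0 0 0 2
  0 0 0 0 0
After step 6: ants at (2,4),(0,4),(2,4)
  0 0 0 0 1
  0 0 0 0 2
  0 0 0 0 5
  0 0 0 0 0

0 0 0 0 1
0 0 0 0 2
0 0 0 0 5
0 0 0 0 0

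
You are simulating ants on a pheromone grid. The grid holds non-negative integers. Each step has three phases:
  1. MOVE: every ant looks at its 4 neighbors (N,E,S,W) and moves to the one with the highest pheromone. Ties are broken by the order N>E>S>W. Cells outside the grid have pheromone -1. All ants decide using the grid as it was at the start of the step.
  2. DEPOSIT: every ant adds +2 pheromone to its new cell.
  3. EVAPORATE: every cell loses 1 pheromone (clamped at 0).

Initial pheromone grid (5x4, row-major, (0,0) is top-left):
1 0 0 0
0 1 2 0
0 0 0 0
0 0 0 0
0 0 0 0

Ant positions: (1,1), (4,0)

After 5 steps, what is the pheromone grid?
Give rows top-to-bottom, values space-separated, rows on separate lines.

After step 1: ants at (1,2),(3,0)
  0 0 0 0
  0 0 3 0
  0 0 0 0
  1 0 0 0
  0 0 0 0
After step 2: ants at (0,2),(2,0)
  0 0 1 0
  0 0 2 0
  1 0 0 0
  0 0 0 0
  0 0 0 0
After step 3: ants at (1,2),(1,0)
  0 0 0 0
  1 0 3 0
  0 0 0 0
  0 0 0 0
  0 0 0 0
After step 4: ants at (0,2),(0,0)
  1 0 1 0
  0 0 2 0
  0 0 0 0
  0 0 0 0
  0 0 0 0
After step 5: ants at (1,2),(0,1)
  0 1 0 0
  0 0 3 0
  0 0 0 0
  0 0 0 0
  0 0 0 0

0 1 0 0
0 0 3 0
0 0 0 0
0 0 0 0
0 0 0 0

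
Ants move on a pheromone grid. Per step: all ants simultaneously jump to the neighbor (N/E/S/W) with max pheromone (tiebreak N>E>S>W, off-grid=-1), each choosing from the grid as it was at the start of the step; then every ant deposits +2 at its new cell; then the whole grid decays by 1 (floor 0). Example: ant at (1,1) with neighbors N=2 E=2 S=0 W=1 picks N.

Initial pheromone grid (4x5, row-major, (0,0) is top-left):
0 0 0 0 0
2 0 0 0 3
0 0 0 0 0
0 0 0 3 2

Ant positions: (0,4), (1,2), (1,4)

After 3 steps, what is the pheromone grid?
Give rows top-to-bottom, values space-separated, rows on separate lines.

After step 1: ants at (1,4),(0,2),(0,4)
  0 0 1 0 1
  1 0 0 0 4
  0 0 0 0 0
  0 0 0 2 1
After step 2: ants at (0,4),(0,3),(1,4)
  0 0 0 1 2
  0 0 0 0 5
  0 0 0 0 0
  0 0 0 1 0
After step 3: ants at (1,4),(0,4),(0,4)
  0 0 0 0 5
  0 0 0 0 6
  0 0 0 0 0
  0 0 0 0 0

0 0 0 0 5
0 0 0 0 6
0 0 0 0 0
0 0 0 0 0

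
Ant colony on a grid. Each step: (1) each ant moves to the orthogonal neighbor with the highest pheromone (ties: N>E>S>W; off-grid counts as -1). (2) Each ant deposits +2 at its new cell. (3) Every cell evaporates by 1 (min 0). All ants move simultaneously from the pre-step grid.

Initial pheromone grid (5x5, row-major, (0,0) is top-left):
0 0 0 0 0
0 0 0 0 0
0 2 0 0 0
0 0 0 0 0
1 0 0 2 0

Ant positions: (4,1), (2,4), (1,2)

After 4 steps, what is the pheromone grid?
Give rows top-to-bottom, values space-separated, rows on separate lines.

After step 1: ants at (4,0),(1,4),(0,2)
  0 0 1 0 0
  0 0 0 0 1
  0 1 0 0 0
  0 0 0 0 0
  2 0 0 1 0
After step 2: ants at (3,0),(0,4),(0,3)
  0 0 0 1 1
  0 0 0 0 0
  0 0 0 0 0
  1 0 0 0 0
  1 0 0 0 0
After step 3: ants at (4,0),(0,3),(0,4)
  0 0 0 2 2
  0 0 0 0 0
  0 0 0 0 0
  0 0 0 0 0
  2 0 0 0 0
After step 4: ants at (3,0),(0,4),(0,3)
  0 0 0 3 3
  0 0 0 0 0
  0 0 0 0 0
  1 0 0 0 0
  1 0 0 0 0

0 0 0 3 3
0 0 0 0 0
0 0 0 0 0
1 0 0 0 0
1 0 0 0 0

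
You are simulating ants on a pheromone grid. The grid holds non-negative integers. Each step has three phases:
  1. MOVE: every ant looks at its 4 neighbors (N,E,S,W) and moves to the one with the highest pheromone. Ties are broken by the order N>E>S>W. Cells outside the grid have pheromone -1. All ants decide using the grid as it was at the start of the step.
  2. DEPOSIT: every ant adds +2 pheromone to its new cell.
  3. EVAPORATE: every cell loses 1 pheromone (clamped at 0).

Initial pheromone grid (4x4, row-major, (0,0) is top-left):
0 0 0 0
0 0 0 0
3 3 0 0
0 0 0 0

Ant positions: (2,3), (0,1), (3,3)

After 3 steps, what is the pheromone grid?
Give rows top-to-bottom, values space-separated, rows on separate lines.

After step 1: ants at (1,3),(0,2),(2,3)
  0 0 1 0
  0 0 0 1
  2 2 0 1
  0 0 0 0
After step 2: ants at (2,3),(0,3),(1,3)
  0 0 0 1
  0 0 0 2
  1 1 0 2
  0 0 0 0
After step 3: ants at (1,3),(1,3),(2,3)
  0 0 0 0
  0 0 0 5
  0 0 0 3
  0 0 0 0

0 0 0 0
0 0 0 5
0 0 0 3
0 0 0 0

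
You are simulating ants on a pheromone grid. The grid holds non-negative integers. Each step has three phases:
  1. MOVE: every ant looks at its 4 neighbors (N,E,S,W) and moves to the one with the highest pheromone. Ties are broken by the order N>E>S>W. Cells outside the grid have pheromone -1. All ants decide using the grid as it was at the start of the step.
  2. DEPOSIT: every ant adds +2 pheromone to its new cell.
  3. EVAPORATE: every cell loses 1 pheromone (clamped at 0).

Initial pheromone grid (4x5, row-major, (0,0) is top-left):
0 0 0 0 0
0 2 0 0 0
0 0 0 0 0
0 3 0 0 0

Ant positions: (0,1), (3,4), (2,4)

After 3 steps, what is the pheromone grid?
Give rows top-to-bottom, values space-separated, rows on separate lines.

After step 1: ants at (1,1),(2,4),(1,4)
  0 0 0 0 0
  0 3 0 0 1
  0 0 0 0 1
  0 2 0 0 0
After step 2: ants at (0,1),(1,4),(2,4)
  0 1 0 0 0
  0 2 0 0 2
  0 0 0 0 2
  0 1 0 0 0
After step 3: ants at (1,1),(2,4),(1,4)
  0 0 0 0 0
  0 3 0 0 3
  0 0 0 0 3
  0 0 0 0 0

0 0 0 0 0
0 3 0 0 3
0 0 0 0 3
0 0 0 0 0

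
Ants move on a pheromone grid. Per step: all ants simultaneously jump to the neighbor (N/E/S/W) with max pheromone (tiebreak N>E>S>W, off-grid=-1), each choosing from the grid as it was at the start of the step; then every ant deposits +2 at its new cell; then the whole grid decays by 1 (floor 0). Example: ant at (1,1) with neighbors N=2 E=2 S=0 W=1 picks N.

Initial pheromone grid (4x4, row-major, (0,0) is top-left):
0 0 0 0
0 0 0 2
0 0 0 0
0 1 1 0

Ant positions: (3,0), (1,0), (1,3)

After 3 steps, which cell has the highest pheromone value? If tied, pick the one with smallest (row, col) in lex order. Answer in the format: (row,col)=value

Step 1: ant0:(3,0)->E->(3,1) | ant1:(1,0)->N->(0,0) | ant2:(1,3)->N->(0,3)
  grid max=2 at (3,1)
Step 2: ant0:(3,1)->N->(2,1) | ant1:(0,0)->E->(0,1) | ant2:(0,3)->S->(1,3)
  grid max=2 at (1,3)
Step 3: ant0:(2,1)->S->(3,1) | ant1:(0,1)->E->(0,2) | ant2:(1,3)->N->(0,3)
  grid max=2 at (3,1)
Final grid:
  0 0 1 1
  0 0 0 1
  0 0 0 0
  0 2 0 0
Max pheromone 2 at (3,1)

Answer: (3,1)=2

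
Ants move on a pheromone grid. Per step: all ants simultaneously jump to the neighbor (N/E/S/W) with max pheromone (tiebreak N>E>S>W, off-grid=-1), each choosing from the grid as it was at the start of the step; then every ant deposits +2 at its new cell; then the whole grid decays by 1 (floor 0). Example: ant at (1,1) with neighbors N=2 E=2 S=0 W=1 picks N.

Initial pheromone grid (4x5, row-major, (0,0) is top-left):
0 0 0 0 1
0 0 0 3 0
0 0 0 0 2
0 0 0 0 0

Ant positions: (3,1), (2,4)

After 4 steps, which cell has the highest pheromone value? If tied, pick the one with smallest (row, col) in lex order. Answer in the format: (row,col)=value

Answer: (1,3)=3

Derivation:
Step 1: ant0:(3,1)->N->(2,1) | ant1:(2,4)->N->(1,4)
  grid max=2 at (1,3)
Step 2: ant0:(2,1)->N->(1,1) | ant1:(1,4)->W->(1,3)
  grid max=3 at (1,3)
Step 3: ant0:(1,1)->N->(0,1) | ant1:(1,3)->N->(0,3)
  grid max=2 at (1,3)
Step 4: ant0:(0,1)->E->(0,2) | ant1:(0,3)->S->(1,3)
  grid max=3 at (1,3)
Final grid:
  0 0 1 0 0
  0 0 0 3 0
  0 0 0 0 0
  0 0 0 0 0
Max pheromone 3 at (1,3)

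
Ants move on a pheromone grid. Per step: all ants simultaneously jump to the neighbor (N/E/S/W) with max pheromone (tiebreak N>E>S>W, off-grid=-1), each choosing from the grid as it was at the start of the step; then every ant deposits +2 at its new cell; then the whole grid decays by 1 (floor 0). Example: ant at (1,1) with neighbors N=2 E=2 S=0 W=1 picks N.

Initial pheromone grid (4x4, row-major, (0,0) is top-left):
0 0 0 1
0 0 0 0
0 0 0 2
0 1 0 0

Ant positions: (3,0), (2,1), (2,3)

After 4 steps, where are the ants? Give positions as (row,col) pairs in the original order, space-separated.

Step 1: ant0:(3,0)->E->(3,1) | ant1:(2,1)->S->(3,1) | ant2:(2,3)->N->(1,3)
  grid max=4 at (3,1)
Step 2: ant0:(3,1)->N->(2,1) | ant1:(3,1)->N->(2,1) | ant2:(1,3)->S->(2,3)
  grid max=3 at (2,1)
Step 3: ant0:(2,1)->S->(3,1) | ant1:(2,1)->S->(3,1) | ant2:(2,3)->N->(1,3)
  grid max=6 at (3,1)
Step 4: ant0:(3,1)->N->(2,1) | ant1:(3,1)->N->(2,1) | ant2:(1,3)->S->(2,3)
  grid max=5 at (2,1)

(2,1) (2,1) (2,3)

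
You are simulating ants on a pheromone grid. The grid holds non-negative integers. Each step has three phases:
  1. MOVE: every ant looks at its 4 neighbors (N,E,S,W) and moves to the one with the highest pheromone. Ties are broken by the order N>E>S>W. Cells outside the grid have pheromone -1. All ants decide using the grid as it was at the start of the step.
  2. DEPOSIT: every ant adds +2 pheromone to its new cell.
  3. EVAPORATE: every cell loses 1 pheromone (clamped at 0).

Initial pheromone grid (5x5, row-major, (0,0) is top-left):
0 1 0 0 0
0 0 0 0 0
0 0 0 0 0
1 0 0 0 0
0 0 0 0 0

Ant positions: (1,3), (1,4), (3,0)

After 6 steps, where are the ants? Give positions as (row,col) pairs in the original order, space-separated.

Step 1: ant0:(1,3)->N->(0,3) | ant1:(1,4)->N->(0,4) | ant2:(3,0)->N->(2,0)
  grid max=1 at (0,3)
Step 2: ant0:(0,3)->E->(0,4) | ant1:(0,4)->W->(0,3) | ant2:(2,0)->N->(1,0)
  grid max=2 at (0,3)
Step 3: ant0:(0,4)->W->(0,3) | ant1:(0,3)->E->(0,4) | ant2:(1,0)->N->(0,0)
  grid max=3 at (0,3)
Step 4: ant0:(0,3)->E->(0,4) | ant1:(0,4)->W->(0,3) | ant2:(0,0)->E->(0,1)
  grid max=4 at (0,3)
Step 5: ant0:(0,4)->W->(0,3) | ant1:(0,3)->E->(0,4) | ant2:(0,1)->E->(0,2)
  grid max=5 at (0,3)
Step 6: ant0:(0,3)->E->(0,4) | ant1:(0,4)->W->(0,3) | ant2:(0,2)->E->(0,3)
  grid max=8 at (0,3)

(0,4) (0,3) (0,3)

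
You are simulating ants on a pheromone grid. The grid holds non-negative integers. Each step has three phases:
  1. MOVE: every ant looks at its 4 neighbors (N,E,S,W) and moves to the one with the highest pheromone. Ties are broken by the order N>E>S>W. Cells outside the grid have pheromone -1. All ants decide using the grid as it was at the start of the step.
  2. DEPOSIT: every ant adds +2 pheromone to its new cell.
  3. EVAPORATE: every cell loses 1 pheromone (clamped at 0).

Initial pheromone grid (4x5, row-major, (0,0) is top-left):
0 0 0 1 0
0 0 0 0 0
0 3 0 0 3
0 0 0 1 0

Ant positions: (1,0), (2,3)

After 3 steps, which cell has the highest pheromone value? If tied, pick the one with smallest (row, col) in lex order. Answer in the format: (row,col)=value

Step 1: ant0:(1,0)->N->(0,0) | ant1:(2,3)->E->(2,4)
  grid max=4 at (2,4)
Step 2: ant0:(0,0)->E->(0,1) | ant1:(2,4)->N->(1,4)
  grid max=3 at (2,4)
Step 3: ant0:(0,1)->E->(0,2) | ant1:(1,4)->S->(2,4)
  grid max=4 at (2,4)
Final grid:
  0 0 1 0 0
  0 0 0 0 0
  0 0 0 0 4
  0 0 0 0 0
Max pheromone 4 at (2,4)

Answer: (2,4)=4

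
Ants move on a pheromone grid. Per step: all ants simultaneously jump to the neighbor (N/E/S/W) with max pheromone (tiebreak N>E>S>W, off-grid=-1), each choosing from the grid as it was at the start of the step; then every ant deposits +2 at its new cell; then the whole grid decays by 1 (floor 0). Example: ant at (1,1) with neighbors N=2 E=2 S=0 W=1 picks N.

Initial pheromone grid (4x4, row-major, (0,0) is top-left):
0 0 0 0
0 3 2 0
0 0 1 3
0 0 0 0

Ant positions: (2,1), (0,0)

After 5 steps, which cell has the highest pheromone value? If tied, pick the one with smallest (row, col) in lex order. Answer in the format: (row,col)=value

Step 1: ant0:(2,1)->N->(1,1) | ant1:(0,0)->E->(0,1)
  grid max=4 at (1,1)
Step 2: ant0:(1,1)->N->(0,1) | ant1:(0,1)->S->(1,1)
  grid max=5 at (1,1)
Step 3: ant0:(0,1)->S->(1,1) | ant1:(1,1)->N->(0,1)
  grid max=6 at (1,1)
Step 4: ant0:(1,1)->N->(0,1) | ant1:(0,1)->S->(1,1)
  grid max=7 at (1,1)
Step 5: ant0:(0,1)->S->(1,1) | ant1:(1,1)->N->(0,1)
  grid max=8 at (1,1)
Final grid:
  0 5 0 0
  0 8 0 0
  0 0 0 0
  0 0 0 0
Max pheromone 8 at (1,1)

Answer: (1,1)=8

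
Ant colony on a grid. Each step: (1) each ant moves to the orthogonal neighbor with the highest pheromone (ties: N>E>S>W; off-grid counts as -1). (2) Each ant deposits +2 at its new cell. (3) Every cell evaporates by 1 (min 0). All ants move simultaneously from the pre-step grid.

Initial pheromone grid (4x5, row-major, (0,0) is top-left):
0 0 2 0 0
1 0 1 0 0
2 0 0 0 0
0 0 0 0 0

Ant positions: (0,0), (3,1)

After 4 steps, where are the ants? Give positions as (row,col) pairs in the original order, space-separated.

Step 1: ant0:(0,0)->S->(1,0) | ant1:(3,1)->N->(2,1)
  grid max=2 at (1,0)
Step 2: ant0:(1,0)->S->(2,0) | ant1:(2,1)->W->(2,0)
  grid max=4 at (2,0)
Step 3: ant0:(2,0)->N->(1,0) | ant1:(2,0)->N->(1,0)
  grid max=4 at (1,0)
Step 4: ant0:(1,0)->S->(2,0) | ant1:(1,0)->S->(2,0)
  grid max=6 at (2,0)

(2,0) (2,0)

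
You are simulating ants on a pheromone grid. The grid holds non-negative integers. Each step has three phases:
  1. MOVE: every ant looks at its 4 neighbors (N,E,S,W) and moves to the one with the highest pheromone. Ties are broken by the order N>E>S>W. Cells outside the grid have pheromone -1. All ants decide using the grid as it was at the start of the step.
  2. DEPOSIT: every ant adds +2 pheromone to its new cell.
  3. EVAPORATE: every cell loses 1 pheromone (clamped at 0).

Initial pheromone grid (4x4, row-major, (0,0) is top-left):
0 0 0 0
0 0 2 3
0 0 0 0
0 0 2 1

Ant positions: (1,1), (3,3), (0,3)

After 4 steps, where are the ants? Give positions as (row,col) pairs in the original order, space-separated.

Step 1: ant0:(1,1)->E->(1,2) | ant1:(3,3)->W->(3,2) | ant2:(0,3)->S->(1,3)
  grid max=4 at (1,3)
Step 2: ant0:(1,2)->E->(1,3) | ant1:(3,2)->N->(2,2) | ant2:(1,3)->W->(1,2)
  grid max=5 at (1,3)
Step 3: ant0:(1,3)->W->(1,2) | ant1:(2,2)->N->(1,2) | ant2:(1,2)->E->(1,3)
  grid max=7 at (1,2)
Step 4: ant0:(1,2)->E->(1,3) | ant1:(1,2)->E->(1,3) | ant2:(1,3)->W->(1,2)
  grid max=9 at (1,3)

(1,3) (1,3) (1,2)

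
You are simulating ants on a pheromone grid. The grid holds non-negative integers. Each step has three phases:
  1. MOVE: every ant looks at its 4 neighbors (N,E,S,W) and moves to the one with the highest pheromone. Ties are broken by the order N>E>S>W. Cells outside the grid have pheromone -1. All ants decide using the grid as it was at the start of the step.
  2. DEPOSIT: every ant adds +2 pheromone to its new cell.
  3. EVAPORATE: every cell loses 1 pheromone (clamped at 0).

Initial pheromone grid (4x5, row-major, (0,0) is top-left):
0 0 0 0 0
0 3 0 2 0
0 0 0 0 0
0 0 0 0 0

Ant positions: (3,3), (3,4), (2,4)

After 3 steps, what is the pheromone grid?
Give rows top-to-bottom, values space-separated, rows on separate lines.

After step 1: ants at (2,3),(2,4),(1,4)
  0 0 0 0 0
  0 2 0 1 1
  0 0 0 1 1
  0 0 0 0 0
After step 2: ants at (1,3),(1,4),(2,4)
  0 0 0 0 0
  0 1 0 2 2
  0 0 0 0 2
  0 0 0 0 0
After step 3: ants at (1,4),(2,4),(1,4)
  0 0 0 0 0
  0 0 0 1 5
  0 0 0 0 3
  0 0 0 0 0

0 0 0 0 0
0 0 0 1 5
0 0 0 0 3
0 0 0 0 0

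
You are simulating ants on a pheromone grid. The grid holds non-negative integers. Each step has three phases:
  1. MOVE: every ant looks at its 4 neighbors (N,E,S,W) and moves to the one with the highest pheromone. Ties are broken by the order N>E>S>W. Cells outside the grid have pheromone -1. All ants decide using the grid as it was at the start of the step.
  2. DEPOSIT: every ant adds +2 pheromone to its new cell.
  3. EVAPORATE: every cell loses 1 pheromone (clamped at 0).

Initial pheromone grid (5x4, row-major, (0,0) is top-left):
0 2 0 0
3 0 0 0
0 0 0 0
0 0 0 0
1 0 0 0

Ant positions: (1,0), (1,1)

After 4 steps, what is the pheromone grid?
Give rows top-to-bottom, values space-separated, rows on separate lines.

After step 1: ants at (0,0),(1,0)
  1 1 0 0
  4 0 0 0
  0 0 0 0
  0 0 0 0
  0 0 0 0
After step 2: ants at (1,0),(0,0)
  2 0 0 0
  5 0 0 0
  0 0 0 0
  0 0 0 0
  0 0 0 0
After step 3: ants at (0,0),(1,0)
  3 0 0 0
  6 0 0 0
  0 0 0 0
  0 0 0 0
  0 0 0 0
After step 4: ants at (1,0),(0,0)
  4 0 0 0
  7 0 0 0
  0 0 0 0
  0 0 0 0
  0 0 0 0

4 0 0 0
7 0 0 0
0 0 0 0
0 0 0 0
0 0 0 0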